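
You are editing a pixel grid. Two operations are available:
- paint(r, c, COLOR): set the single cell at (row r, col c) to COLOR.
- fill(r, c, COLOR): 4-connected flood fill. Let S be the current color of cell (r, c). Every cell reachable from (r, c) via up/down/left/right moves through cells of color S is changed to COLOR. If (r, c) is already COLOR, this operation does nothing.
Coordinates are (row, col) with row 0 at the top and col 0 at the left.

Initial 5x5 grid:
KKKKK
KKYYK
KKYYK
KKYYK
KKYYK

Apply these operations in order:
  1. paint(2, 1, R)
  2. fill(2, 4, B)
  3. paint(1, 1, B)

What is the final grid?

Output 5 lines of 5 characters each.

After op 1 paint(2,1,R):
KKKKK
KKYYK
KRYYK
KKYYK
KKYYK
After op 2 fill(2,4,B) [16 cells changed]:
BBBBB
BBYYB
BRYYB
BBYYB
BBYYB
After op 3 paint(1,1,B):
BBBBB
BBYYB
BRYYB
BBYYB
BBYYB

Answer: BBBBB
BBYYB
BRYYB
BBYYB
BBYYB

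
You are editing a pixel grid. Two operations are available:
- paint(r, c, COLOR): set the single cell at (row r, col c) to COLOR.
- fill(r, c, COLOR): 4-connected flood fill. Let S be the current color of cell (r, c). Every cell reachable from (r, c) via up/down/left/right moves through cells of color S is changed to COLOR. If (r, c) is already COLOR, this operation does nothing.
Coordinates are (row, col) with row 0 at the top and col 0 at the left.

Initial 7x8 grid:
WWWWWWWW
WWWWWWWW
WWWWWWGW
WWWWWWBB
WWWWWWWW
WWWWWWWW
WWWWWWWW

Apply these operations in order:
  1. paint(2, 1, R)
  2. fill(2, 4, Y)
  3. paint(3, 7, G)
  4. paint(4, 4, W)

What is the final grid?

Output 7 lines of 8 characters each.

Answer: YYYYYYYY
YYYYYYYY
YRYYYYGY
YYYYYYBG
YYYYWYYY
YYYYYYYY
YYYYYYYY

Derivation:
After op 1 paint(2,1,R):
WWWWWWWW
WWWWWWWW
WRWWWWGW
WWWWWWBB
WWWWWWWW
WWWWWWWW
WWWWWWWW
After op 2 fill(2,4,Y) [52 cells changed]:
YYYYYYYY
YYYYYYYY
YRYYYYGY
YYYYYYBB
YYYYYYYY
YYYYYYYY
YYYYYYYY
After op 3 paint(3,7,G):
YYYYYYYY
YYYYYYYY
YRYYYYGY
YYYYYYBG
YYYYYYYY
YYYYYYYY
YYYYYYYY
After op 4 paint(4,4,W):
YYYYYYYY
YYYYYYYY
YRYYYYGY
YYYYYYBG
YYYYWYYY
YYYYYYYY
YYYYYYYY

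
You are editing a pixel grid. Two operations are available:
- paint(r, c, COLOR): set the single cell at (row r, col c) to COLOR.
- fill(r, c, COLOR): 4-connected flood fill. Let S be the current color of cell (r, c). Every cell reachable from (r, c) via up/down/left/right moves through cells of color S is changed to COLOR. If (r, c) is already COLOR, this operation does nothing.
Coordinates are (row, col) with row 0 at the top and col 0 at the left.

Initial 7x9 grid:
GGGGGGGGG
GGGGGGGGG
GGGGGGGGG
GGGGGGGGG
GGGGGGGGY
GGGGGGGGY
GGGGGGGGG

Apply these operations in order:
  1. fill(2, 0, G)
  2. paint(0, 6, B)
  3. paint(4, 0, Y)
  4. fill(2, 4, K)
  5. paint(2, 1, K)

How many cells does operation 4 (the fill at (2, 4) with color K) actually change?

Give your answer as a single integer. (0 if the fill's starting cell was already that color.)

Answer: 59

Derivation:
After op 1 fill(2,0,G) [0 cells changed]:
GGGGGGGGG
GGGGGGGGG
GGGGGGGGG
GGGGGGGGG
GGGGGGGGY
GGGGGGGGY
GGGGGGGGG
After op 2 paint(0,6,B):
GGGGGGBGG
GGGGGGGGG
GGGGGGGGG
GGGGGGGGG
GGGGGGGGY
GGGGGGGGY
GGGGGGGGG
After op 3 paint(4,0,Y):
GGGGGGBGG
GGGGGGGGG
GGGGGGGGG
GGGGGGGGG
YGGGGGGGY
GGGGGGGGY
GGGGGGGGG
After op 4 fill(2,4,K) [59 cells changed]:
KKKKKKBKK
KKKKKKKKK
KKKKKKKKK
KKKKKKKKK
YKKKKKKKY
KKKKKKKKY
KKKKKKKKK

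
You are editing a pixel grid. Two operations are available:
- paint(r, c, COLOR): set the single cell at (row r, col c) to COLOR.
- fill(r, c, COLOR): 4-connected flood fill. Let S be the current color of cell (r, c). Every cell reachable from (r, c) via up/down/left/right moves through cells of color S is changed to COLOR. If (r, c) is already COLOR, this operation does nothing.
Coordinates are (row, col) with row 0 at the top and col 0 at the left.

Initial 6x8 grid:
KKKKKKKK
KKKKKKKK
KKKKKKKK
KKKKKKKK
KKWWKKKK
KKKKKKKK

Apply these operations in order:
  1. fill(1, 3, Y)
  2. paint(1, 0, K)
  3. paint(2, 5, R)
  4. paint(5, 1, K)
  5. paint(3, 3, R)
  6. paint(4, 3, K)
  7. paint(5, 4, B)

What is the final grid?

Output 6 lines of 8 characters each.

After op 1 fill(1,3,Y) [46 cells changed]:
YYYYYYYY
YYYYYYYY
YYYYYYYY
YYYYYYYY
YYWWYYYY
YYYYYYYY
After op 2 paint(1,0,K):
YYYYYYYY
KYYYYYYY
YYYYYYYY
YYYYYYYY
YYWWYYYY
YYYYYYYY
After op 3 paint(2,5,R):
YYYYYYYY
KYYYYYYY
YYYYYRYY
YYYYYYYY
YYWWYYYY
YYYYYYYY
After op 4 paint(5,1,K):
YYYYYYYY
KYYYYYYY
YYYYYRYY
YYYYYYYY
YYWWYYYY
YKYYYYYY
After op 5 paint(3,3,R):
YYYYYYYY
KYYYYYYY
YYYYYRYY
YYYRYYYY
YYWWYYYY
YKYYYYYY
After op 6 paint(4,3,K):
YYYYYYYY
KYYYYYYY
YYYYYRYY
YYYRYYYY
YYWKYYYY
YKYYYYYY
After op 7 paint(5,4,B):
YYYYYYYY
KYYYYYYY
YYYYYRYY
YYYRYYYY
YYWKYYYY
YKYYBYYY

Answer: YYYYYYYY
KYYYYYYY
YYYYYRYY
YYYRYYYY
YYWKYYYY
YKYYBYYY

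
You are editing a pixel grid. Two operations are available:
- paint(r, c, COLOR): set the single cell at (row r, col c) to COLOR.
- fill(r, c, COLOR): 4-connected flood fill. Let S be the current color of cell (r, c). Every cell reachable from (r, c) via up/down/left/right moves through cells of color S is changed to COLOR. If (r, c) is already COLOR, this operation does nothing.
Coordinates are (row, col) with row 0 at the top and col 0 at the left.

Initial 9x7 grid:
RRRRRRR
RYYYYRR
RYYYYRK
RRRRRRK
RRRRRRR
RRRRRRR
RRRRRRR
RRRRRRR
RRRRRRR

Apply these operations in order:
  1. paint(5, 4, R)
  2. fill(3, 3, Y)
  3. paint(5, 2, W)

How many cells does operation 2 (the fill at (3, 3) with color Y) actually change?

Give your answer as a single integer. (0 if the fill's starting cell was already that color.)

After op 1 paint(5,4,R):
RRRRRRR
RYYYYRR
RYYYYRK
RRRRRRK
RRRRRRR
RRRRRRR
RRRRRRR
RRRRRRR
RRRRRRR
After op 2 fill(3,3,Y) [53 cells changed]:
YYYYYYY
YYYYYYY
YYYYYYK
YYYYYYK
YYYYYYY
YYYYYYY
YYYYYYY
YYYYYYY
YYYYYYY

Answer: 53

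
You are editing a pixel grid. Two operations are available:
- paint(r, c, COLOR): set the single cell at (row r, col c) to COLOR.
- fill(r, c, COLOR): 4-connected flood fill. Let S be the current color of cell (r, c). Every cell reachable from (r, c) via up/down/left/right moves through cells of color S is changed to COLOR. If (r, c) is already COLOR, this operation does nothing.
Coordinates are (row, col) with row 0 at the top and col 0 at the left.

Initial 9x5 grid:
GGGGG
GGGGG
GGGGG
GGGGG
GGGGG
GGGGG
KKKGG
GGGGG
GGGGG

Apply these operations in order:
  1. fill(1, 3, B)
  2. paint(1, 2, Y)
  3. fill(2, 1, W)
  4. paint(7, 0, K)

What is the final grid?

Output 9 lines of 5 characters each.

After op 1 fill(1,3,B) [42 cells changed]:
BBBBB
BBBBB
BBBBB
BBBBB
BBBBB
BBBBB
KKKBB
BBBBB
BBBBB
After op 2 paint(1,2,Y):
BBBBB
BBYBB
BBBBB
BBBBB
BBBBB
BBBBB
KKKBB
BBBBB
BBBBB
After op 3 fill(2,1,W) [41 cells changed]:
WWWWW
WWYWW
WWWWW
WWWWW
WWWWW
WWWWW
KKKWW
WWWWW
WWWWW
After op 4 paint(7,0,K):
WWWWW
WWYWW
WWWWW
WWWWW
WWWWW
WWWWW
KKKWW
KWWWW
WWWWW

Answer: WWWWW
WWYWW
WWWWW
WWWWW
WWWWW
WWWWW
KKKWW
KWWWW
WWWWW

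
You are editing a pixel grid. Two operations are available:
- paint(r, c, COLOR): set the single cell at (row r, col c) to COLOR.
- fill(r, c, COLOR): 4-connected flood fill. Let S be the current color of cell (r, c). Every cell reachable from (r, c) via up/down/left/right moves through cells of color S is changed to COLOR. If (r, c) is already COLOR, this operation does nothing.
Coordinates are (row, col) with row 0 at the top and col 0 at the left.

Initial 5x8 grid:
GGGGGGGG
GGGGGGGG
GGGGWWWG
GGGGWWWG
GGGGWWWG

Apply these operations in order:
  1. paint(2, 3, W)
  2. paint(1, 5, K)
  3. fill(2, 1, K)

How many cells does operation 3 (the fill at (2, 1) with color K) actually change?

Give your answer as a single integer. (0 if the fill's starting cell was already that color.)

Answer: 29

Derivation:
After op 1 paint(2,3,W):
GGGGGGGG
GGGGGGGG
GGGWWWWG
GGGGWWWG
GGGGWWWG
After op 2 paint(1,5,K):
GGGGGGGG
GGGGGKGG
GGGWWWWG
GGGGWWWG
GGGGWWWG
After op 3 fill(2,1,K) [29 cells changed]:
KKKKKKKK
KKKKKKKK
KKKWWWWK
KKKKWWWK
KKKKWWWK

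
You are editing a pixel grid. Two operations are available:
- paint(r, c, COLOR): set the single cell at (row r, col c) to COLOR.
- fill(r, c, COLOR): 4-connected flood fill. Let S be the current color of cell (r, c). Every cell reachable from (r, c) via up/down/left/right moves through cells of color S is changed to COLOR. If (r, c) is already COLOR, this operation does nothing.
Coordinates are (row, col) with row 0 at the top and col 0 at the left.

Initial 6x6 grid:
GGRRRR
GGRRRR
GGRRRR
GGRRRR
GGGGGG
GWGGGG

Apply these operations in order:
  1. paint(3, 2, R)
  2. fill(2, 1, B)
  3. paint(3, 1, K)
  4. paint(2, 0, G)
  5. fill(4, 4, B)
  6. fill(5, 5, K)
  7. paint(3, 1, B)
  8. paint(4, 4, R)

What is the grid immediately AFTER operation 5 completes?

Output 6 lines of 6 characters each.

After op 1 paint(3,2,R):
GGRRRR
GGRRRR
GGRRRR
GGRRRR
GGGGGG
GWGGGG
After op 2 fill(2,1,B) [19 cells changed]:
BBRRRR
BBRRRR
BBRRRR
BBRRRR
BBBBBB
BWBBBB
After op 3 paint(3,1,K):
BBRRRR
BBRRRR
BBRRRR
BKRRRR
BBBBBB
BWBBBB
After op 4 paint(2,0,G):
BBRRRR
BBRRRR
GBRRRR
BKRRRR
BBBBBB
BWBBBB
After op 5 fill(4,4,B) [0 cells changed]:
BBRRRR
BBRRRR
GBRRRR
BKRRRR
BBBBBB
BWBBBB

Answer: BBRRRR
BBRRRR
GBRRRR
BKRRRR
BBBBBB
BWBBBB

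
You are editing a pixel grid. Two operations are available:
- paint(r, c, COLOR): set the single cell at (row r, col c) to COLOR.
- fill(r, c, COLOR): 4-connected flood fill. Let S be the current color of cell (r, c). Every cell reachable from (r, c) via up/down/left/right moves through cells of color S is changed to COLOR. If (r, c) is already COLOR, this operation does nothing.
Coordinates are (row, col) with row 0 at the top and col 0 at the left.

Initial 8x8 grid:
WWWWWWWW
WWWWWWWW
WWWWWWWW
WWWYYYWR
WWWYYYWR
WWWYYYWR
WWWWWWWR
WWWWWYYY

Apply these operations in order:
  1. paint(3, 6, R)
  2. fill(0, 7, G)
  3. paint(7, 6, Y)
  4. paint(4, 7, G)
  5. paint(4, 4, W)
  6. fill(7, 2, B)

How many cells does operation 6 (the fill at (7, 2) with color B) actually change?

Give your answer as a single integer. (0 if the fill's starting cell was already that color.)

After op 1 paint(3,6,R):
WWWWWWWW
WWWWWWWW
WWWWWWWW
WWWYYYRR
WWWYYYWR
WWWYYYWR
WWWWWWWR
WWWWWYYY
After op 2 fill(0,7,G) [47 cells changed]:
GGGGGGGG
GGGGGGGG
GGGGGGGG
GGGYYYRR
GGGYYYGR
GGGYYYGR
GGGGGGGR
GGGGGYYY
After op 3 paint(7,6,Y):
GGGGGGGG
GGGGGGGG
GGGGGGGG
GGGYYYRR
GGGYYYGR
GGGYYYGR
GGGGGGGR
GGGGGYYY
After op 4 paint(4,7,G):
GGGGGGGG
GGGGGGGG
GGGGGGGG
GGGYYYRR
GGGYYYGG
GGGYYYGR
GGGGGGGR
GGGGGYYY
After op 5 paint(4,4,W):
GGGGGGGG
GGGGGGGG
GGGGGGGG
GGGYYYRR
GGGYWYGG
GGGYYYGR
GGGGGGGR
GGGGGYYY
After op 6 fill(7,2,B) [48 cells changed]:
BBBBBBBB
BBBBBBBB
BBBBBBBB
BBBYYYRR
BBBYWYBB
BBBYYYBR
BBBBBBBR
BBBBBYYY

Answer: 48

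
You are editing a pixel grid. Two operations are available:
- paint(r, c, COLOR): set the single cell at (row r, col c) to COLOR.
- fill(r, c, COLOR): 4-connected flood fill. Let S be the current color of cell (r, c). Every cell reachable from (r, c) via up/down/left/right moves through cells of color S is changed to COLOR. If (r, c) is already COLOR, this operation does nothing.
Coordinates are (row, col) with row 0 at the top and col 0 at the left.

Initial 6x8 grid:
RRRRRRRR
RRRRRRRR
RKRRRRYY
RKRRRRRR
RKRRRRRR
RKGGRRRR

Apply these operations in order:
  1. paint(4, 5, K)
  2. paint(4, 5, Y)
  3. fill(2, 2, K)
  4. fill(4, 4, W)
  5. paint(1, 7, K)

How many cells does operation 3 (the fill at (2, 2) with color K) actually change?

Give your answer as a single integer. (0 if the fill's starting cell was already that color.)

Answer: 39

Derivation:
After op 1 paint(4,5,K):
RRRRRRRR
RRRRRRRR
RKRRRRYY
RKRRRRRR
RKRRRKRR
RKGGRRRR
After op 2 paint(4,5,Y):
RRRRRRRR
RRRRRRRR
RKRRRRYY
RKRRRRRR
RKRRRYRR
RKGGRRRR
After op 3 fill(2,2,K) [39 cells changed]:
KKKKKKKK
KKKKKKKK
KKKKKKYY
KKKKKKKK
KKKKKYKK
KKGGKKKK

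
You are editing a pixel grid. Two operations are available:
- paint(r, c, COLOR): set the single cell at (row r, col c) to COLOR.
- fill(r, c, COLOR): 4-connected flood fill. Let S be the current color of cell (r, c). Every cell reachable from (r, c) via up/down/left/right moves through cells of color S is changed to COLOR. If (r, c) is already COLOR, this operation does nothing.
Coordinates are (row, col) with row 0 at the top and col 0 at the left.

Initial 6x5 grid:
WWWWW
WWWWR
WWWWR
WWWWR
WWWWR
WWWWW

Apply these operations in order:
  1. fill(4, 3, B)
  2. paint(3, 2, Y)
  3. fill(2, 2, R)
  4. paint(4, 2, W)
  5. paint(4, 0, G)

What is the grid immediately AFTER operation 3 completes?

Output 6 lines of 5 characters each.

After op 1 fill(4,3,B) [26 cells changed]:
BBBBB
BBBBR
BBBBR
BBBBR
BBBBR
BBBBB
After op 2 paint(3,2,Y):
BBBBB
BBBBR
BBBBR
BBYBR
BBBBR
BBBBB
After op 3 fill(2,2,R) [25 cells changed]:
RRRRR
RRRRR
RRRRR
RRYRR
RRRRR
RRRRR

Answer: RRRRR
RRRRR
RRRRR
RRYRR
RRRRR
RRRRR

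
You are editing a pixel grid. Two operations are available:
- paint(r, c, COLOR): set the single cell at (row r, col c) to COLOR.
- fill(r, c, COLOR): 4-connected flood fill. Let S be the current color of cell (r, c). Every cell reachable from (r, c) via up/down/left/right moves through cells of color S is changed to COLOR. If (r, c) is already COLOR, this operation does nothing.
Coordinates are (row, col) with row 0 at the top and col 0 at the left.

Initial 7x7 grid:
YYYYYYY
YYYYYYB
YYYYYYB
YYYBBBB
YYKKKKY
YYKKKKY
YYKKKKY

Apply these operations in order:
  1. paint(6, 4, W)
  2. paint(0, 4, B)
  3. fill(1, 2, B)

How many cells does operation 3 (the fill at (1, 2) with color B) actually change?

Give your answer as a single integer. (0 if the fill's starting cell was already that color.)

Answer: 27

Derivation:
After op 1 paint(6,4,W):
YYYYYYY
YYYYYYB
YYYYYYB
YYYBBBB
YYKKKKY
YYKKKKY
YYKKWKY
After op 2 paint(0,4,B):
YYYYBYY
YYYYYYB
YYYYYYB
YYYBBBB
YYKKKKY
YYKKKKY
YYKKWKY
After op 3 fill(1,2,B) [27 cells changed]:
BBBBBBB
BBBBBBB
BBBBBBB
BBBBBBB
BBKKKKY
BBKKKKY
BBKKWKY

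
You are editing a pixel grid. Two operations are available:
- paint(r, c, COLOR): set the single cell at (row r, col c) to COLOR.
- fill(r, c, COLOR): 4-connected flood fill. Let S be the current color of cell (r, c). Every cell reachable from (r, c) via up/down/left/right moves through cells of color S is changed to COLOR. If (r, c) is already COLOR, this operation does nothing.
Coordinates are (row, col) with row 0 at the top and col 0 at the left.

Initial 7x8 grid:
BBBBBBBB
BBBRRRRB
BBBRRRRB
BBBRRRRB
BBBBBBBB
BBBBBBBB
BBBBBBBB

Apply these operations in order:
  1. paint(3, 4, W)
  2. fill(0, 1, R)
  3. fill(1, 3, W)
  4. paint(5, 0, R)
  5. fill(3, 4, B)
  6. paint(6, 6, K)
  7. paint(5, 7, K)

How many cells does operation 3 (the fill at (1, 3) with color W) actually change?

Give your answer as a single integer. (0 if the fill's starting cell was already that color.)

Answer: 55

Derivation:
After op 1 paint(3,4,W):
BBBBBBBB
BBBRRRRB
BBBRRRRB
BBBRWRRB
BBBBBBBB
BBBBBBBB
BBBBBBBB
After op 2 fill(0,1,R) [44 cells changed]:
RRRRRRRR
RRRRRRRR
RRRRRRRR
RRRRWRRR
RRRRRRRR
RRRRRRRR
RRRRRRRR
After op 3 fill(1,3,W) [55 cells changed]:
WWWWWWWW
WWWWWWWW
WWWWWWWW
WWWWWWWW
WWWWWWWW
WWWWWWWW
WWWWWWWW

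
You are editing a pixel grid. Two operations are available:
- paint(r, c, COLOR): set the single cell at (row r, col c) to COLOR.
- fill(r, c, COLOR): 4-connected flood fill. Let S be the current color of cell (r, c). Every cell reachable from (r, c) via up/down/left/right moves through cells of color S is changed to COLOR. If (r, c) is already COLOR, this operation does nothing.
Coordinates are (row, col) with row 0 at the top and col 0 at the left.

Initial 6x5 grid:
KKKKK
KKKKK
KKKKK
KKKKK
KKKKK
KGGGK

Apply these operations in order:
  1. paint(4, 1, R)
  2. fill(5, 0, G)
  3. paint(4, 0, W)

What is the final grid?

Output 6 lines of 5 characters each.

Answer: GGGGG
GGGGG
GGGGG
GGGGG
WRGGG
GGGGG

Derivation:
After op 1 paint(4,1,R):
KKKKK
KKKKK
KKKKK
KKKKK
KRKKK
KGGGK
After op 2 fill(5,0,G) [26 cells changed]:
GGGGG
GGGGG
GGGGG
GGGGG
GRGGG
GGGGG
After op 3 paint(4,0,W):
GGGGG
GGGGG
GGGGG
GGGGG
WRGGG
GGGGG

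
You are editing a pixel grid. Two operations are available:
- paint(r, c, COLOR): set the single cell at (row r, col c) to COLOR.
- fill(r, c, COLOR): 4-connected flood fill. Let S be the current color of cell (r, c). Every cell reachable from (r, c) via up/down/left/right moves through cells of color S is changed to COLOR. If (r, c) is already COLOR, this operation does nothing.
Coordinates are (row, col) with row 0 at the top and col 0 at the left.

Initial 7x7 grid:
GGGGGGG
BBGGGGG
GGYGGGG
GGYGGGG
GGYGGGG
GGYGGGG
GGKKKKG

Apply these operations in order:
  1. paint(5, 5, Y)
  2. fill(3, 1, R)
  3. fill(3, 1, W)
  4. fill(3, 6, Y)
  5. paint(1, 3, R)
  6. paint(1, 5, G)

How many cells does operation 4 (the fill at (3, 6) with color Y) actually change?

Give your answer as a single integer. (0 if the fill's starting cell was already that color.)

Answer: 28

Derivation:
After op 1 paint(5,5,Y):
GGGGGGG
BBGGGGG
GGYGGGG
GGYGGGG
GGYGGGG
GGYGGYG
GGKKKKG
After op 2 fill(3,1,R) [10 cells changed]:
GGGGGGG
BBGGGGG
RRYGGGG
RRYGGGG
RRYGGGG
RRYGGYG
RRKKKKG
After op 3 fill(3,1,W) [10 cells changed]:
GGGGGGG
BBGGGGG
WWYGGGG
WWYGGGG
WWYGGGG
WWYGGYG
WWKKKKG
After op 4 fill(3,6,Y) [28 cells changed]:
YYYYYYY
BBYYYYY
WWYYYYY
WWYYYYY
WWYYYYY
WWYYYYY
WWKKKKY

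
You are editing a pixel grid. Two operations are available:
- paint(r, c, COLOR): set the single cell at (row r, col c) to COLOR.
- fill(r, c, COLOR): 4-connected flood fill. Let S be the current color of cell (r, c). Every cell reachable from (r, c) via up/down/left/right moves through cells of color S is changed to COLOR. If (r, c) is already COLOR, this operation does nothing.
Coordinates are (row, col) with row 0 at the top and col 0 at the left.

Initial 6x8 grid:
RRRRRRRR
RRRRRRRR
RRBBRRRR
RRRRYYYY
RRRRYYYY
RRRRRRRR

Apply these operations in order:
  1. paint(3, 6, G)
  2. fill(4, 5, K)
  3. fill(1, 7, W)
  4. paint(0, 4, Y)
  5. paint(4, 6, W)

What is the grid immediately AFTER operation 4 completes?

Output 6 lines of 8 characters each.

Answer: WWWWYWWW
WWWWWWWW
WWBBWWWW
WWWWKKGK
WWWWKKKK
WWWWWWWW

Derivation:
After op 1 paint(3,6,G):
RRRRRRRR
RRRRRRRR
RRBBRRRR
RRRRYYGY
RRRRYYYY
RRRRRRRR
After op 2 fill(4,5,K) [7 cells changed]:
RRRRRRRR
RRRRRRRR
RRBBRRRR
RRRRKKGK
RRRRKKKK
RRRRRRRR
After op 3 fill(1,7,W) [38 cells changed]:
WWWWWWWW
WWWWWWWW
WWBBWWWW
WWWWKKGK
WWWWKKKK
WWWWWWWW
After op 4 paint(0,4,Y):
WWWWYWWW
WWWWWWWW
WWBBWWWW
WWWWKKGK
WWWWKKKK
WWWWWWWW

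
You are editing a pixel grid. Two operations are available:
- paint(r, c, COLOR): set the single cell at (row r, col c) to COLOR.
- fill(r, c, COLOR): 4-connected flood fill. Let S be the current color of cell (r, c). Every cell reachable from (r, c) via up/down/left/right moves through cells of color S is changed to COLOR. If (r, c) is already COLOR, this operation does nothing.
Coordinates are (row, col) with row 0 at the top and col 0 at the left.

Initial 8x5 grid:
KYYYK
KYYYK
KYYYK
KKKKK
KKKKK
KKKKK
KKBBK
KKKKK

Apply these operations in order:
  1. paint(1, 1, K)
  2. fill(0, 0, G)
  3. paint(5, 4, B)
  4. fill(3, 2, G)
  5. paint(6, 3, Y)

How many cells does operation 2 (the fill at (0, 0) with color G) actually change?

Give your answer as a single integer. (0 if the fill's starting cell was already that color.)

After op 1 paint(1,1,K):
KYYYK
KKYYK
KYYYK
KKKKK
KKKKK
KKKKK
KKBBK
KKKKK
After op 2 fill(0,0,G) [30 cells changed]:
GYYYG
GGYYG
GYYYG
GGGGG
GGGGG
GGGGG
GGBBG
GGGGG

Answer: 30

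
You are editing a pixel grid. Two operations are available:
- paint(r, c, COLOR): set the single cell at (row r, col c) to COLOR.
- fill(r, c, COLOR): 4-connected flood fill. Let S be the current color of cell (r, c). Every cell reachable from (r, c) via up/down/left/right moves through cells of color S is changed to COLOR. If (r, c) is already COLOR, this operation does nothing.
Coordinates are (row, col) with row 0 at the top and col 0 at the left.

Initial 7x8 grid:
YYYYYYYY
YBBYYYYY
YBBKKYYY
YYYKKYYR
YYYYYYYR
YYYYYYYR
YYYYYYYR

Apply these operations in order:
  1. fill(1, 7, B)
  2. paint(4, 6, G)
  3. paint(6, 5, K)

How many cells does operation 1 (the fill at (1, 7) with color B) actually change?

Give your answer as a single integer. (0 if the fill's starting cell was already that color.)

Answer: 44

Derivation:
After op 1 fill(1,7,B) [44 cells changed]:
BBBBBBBB
BBBBBBBB
BBBKKBBB
BBBKKBBR
BBBBBBBR
BBBBBBBR
BBBBBBBR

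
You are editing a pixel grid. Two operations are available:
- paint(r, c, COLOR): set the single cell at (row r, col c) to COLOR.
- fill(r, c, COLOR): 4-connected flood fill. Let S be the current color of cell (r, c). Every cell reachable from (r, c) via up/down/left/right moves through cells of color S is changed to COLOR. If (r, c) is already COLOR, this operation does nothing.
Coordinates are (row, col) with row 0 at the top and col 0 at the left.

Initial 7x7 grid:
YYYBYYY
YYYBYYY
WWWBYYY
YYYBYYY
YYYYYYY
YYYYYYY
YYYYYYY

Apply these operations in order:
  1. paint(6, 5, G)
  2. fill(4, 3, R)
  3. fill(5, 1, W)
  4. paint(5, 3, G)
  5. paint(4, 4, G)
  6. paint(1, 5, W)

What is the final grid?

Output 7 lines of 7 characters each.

After op 1 paint(6,5,G):
YYYBYYY
YYYBYYY
WWWBYYY
YYYBYYY
YYYYYYY
YYYYYYY
YYYYYGY
After op 2 fill(4,3,R) [35 cells changed]:
YYYBRRR
YYYBRRR
WWWBRRR
RRRBRRR
RRRRRRR
RRRRRRR
RRRRRGR
After op 3 fill(5,1,W) [35 cells changed]:
YYYBWWW
YYYBWWW
WWWBWWW
WWWBWWW
WWWWWWW
WWWWWWW
WWWWWGW
After op 4 paint(5,3,G):
YYYBWWW
YYYBWWW
WWWBWWW
WWWBWWW
WWWWWWW
WWWGWWW
WWWWWGW
After op 5 paint(4,4,G):
YYYBWWW
YYYBWWW
WWWBWWW
WWWBWWW
WWWWGWW
WWWGWWW
WWWWWGW
After op 6 paint(1,5,W):
YYYBWWW
YYYBWWW
WWWBWWW
WWWBWWW
WWWWGWW
WWWGWWW
WWWWWGW

Answer: YYYBWWW
YYYBWWW
WWWBWWW
WWWBWWW
WWWWGWW
WWWGWWW
WWWWWGW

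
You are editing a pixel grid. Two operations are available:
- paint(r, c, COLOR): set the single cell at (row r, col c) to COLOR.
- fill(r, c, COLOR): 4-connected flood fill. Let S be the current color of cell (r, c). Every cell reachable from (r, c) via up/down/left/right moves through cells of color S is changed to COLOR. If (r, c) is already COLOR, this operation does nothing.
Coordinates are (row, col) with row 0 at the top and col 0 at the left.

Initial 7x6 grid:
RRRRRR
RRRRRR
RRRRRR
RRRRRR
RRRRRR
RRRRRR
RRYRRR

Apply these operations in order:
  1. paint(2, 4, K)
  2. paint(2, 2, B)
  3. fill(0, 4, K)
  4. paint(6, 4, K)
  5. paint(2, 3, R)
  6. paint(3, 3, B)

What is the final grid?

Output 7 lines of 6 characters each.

After op 1 paint(2,4,K):
RRRRRR
RRRRRR
RRRRKR
RRRRRR
RRRRRR
RRRRRR
RRYRRR
After op 2 paint(2,2,B):
RRRRRR
RRRRRR
RRBRKR
RRRRRR
RRRRRR
RRRRRR
RRYRRR
After op 3 fill(0,4,K) [39 cells changed]:
KKKKKK
KKKKKK
KKBKKK
KKKKKK
KKKKKK
KKKKKK
KKYKKK
After op 4 paint(6,4,K):
KKKKKK
KKKKKK
KKBKKK
KKKKKK
KKKKKK
KKKKKK
KKYKKK
After op 5 paint(2,3,R):
KKKKKK
KKKKKK
KKBRKK
KKKKKK
KKKKKK
KKKKKK
KKYKKK
After op 6 paint(3,3,B):
KKKKKK
KKKKKK
KKBRKK
KKKBKK
KKKKKK
KKKKKK
KKYKKK

Answer: KKKKKK
KKKKKK
KKBRKK
KKKBKK
KKKKKK
KKKKKK
KKYKKK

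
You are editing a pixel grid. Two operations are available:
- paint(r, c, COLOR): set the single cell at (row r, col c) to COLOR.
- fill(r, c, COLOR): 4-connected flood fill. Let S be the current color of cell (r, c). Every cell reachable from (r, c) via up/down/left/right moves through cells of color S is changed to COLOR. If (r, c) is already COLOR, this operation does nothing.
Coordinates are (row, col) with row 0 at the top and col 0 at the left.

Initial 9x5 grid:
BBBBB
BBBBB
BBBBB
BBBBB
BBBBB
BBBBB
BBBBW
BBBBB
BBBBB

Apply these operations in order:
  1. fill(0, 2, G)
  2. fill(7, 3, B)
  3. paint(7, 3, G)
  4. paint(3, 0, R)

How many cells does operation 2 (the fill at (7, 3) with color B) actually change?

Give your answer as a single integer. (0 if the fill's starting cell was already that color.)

After op 1 fill(0,2,G) [44 cells changed]:
GGGGG
GGGGG
GGGGG
GGGGG
GGGGG
GGGGG
GGGGW
GGGGG
GGGGG
After op 2 fill(7,3,B) [44 cells changed]:
BBBBB
BBBBB
BBBBB
BBBBB
BBBBB
BBBBB
BBBBW
BBBBB
BBBBB

Answer: 44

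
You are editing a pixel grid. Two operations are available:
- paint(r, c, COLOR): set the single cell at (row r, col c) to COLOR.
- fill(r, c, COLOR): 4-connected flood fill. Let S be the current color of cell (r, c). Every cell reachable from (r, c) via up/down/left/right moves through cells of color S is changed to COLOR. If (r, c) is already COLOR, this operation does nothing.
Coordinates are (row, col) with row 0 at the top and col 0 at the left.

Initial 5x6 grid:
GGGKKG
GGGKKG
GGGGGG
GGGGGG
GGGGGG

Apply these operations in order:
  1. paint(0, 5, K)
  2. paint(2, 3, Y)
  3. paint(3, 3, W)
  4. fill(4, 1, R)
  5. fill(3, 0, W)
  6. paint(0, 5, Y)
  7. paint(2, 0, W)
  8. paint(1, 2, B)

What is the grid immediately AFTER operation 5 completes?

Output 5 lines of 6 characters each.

After op 1 paint(0,5,K):
GGGKKK
GGGKKG
GGGGGG
GGGGGG
GGGGGG
After op 2 paint(2,3,Y):
GGGKKK
GGGKKG
GGGYGG
GGGGGG
GGGGGG
After op 3 paint(3,3,W):
GGGKKK
GGGKKG
GGGYGG
GGGWGG
GGGGGG
After op 4 fill(4,1,R) [23 cells changed]:
RRRKKK
RRRKKR
RRRYRR
RRRWRR
RRRRRR
After op 5 fill(3,0,W) [23 cells changed]:
WWWKKK
WWWKKW
WWWYWW
WWWWWW
WWWWWW

Answer: WWWKKK
WWWKKW
WWWYWW
WWWWWW
WWWWWW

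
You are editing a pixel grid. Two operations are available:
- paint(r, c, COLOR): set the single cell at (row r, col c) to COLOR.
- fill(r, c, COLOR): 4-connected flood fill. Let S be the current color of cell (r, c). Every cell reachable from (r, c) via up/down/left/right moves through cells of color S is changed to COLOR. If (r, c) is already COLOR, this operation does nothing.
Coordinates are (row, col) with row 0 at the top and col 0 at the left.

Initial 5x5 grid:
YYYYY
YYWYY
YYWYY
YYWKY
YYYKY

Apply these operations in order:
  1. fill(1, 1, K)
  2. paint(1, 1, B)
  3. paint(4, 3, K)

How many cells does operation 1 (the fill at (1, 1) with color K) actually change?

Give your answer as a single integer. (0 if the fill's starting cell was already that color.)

Answer: 20

Derivation:
After op 1 fill(1,1,K) [20 cells changed]:
KKKKK
KKWKK
KKWKK
KKWKK
KKKKK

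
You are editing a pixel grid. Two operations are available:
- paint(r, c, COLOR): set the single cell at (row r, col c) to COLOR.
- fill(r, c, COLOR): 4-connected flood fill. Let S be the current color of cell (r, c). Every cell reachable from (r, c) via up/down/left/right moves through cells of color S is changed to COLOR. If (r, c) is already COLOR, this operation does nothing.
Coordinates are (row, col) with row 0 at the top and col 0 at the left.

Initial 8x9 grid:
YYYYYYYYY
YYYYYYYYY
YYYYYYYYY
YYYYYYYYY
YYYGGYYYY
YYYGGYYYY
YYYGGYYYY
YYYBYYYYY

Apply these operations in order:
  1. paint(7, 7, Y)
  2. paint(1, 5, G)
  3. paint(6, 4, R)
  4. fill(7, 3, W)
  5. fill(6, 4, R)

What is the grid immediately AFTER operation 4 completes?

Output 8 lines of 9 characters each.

After op 1 paint(7,7,Y):
YYYYYYYYY
YYYYYYYYY
YYYYYYYYY
YYYYYYYYY
YYYGGYYYY
YYYGGYYYY
YYYGGYYYY
YYYBYYYYY
After op 2 paint(1,5,G):
YYYYYYYYY
YYYYYGYYY
YYYYYYYYY
YYYYYYYYY
YYYGGYYYY
YYYGGYYYY
YYYGGYYYY
YYYBYYYYY
After op 3 paint(6,4,R):
YYYYYYYYY
YYYYYGYYY
YYYYYYYYY
YYYYYYYYY
YYYGGYYYY
YYYGGYYYY
YYYGRYYYY
YYYBYYYYY
After op 4 fill(7,3,W) [1 cells changed]:
YYYYYYYYY
YYYYYGYYY
YYYYYYYYY
YYYYYYYYY
YYYGGYYYY
YYYGGYYYY
YYYGRYYYY
YYYWYYYYY

Answer: YYYYYYYYY
YYYYYGYYY
YYYYYYYYY
YYYYYYYYY
YYYGGYYYY
YYYGGYYYY
YYYGRYYYY
YYYWYYYYY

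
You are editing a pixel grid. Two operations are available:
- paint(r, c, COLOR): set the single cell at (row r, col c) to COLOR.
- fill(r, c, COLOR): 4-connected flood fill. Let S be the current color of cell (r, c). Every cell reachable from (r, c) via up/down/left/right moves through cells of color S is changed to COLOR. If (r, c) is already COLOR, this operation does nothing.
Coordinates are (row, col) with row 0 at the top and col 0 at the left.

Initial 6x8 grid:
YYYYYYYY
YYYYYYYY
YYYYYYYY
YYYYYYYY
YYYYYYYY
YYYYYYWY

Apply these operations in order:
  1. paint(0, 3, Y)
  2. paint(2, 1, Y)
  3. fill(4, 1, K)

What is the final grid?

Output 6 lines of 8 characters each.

After op 1 paint(0,3,Y):
YYYYYYYY
YYYYYYYY
YYYYYYYY
YYYYYYYY
YYYYYYYY
YYYYYYWY
After op 2 paint(2,1,Y):
YYYYYYYY
YYYYYYYY
YYYYYYYY
YYYYYYYY
YYYYYYYY
YYYYYYWY
After op 3 fill(4,1,K) [47 cells changed]:
KKKKKKKK
KKKKKKKK
KKKKKKKK
KKKKKKKK
KKKKKKKK
KKKKKKWK

Answer: KKKKKKKK
KKKKKKKK
KKKKKKKK
KKKKKKKK
KKKKKKKK
KKKKKKWK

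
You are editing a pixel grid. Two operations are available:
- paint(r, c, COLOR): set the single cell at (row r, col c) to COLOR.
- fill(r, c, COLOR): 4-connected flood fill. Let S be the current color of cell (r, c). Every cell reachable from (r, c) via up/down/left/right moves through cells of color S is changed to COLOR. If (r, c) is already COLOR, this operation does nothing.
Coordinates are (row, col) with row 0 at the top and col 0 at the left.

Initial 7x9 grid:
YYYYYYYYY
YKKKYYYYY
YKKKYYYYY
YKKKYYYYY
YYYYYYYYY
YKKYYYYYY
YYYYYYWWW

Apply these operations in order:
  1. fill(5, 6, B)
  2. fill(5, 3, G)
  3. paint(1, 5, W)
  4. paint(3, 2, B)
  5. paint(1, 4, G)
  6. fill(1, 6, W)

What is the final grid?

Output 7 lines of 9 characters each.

After op 1 fill(5,6,B) [49 cells changed]:
BBBBBBBBB
BKKKBBBBB
BKKKBBBBB
BKKKBBBBB
BBBBBBBBB
BKKBBBBBB
BBBBBBWWW
After op 2 fill(5,3,G) [49 cells changed]:
GGGGGGGGG
GKKKGGGGG
GKKKGGGGG
GKKKGGGGG
GGGGGGGGG
GKKGGGGGG
GGGGGGWWW
After op 3 paint(1,5,W):
GGGGGGGGG
GKKKGWGGG
GKKKGGGGG
GKKKGGGGG
GGGGGGGGG
GKKGGGGGG
GGGGGGWWW
After op 4 paint(3,2,B):
GGGGGGGGG
GKKKGWGGG
GKKKGGGGG
GKBKGGGGG
GGGGGGGGG
GKKGGGGGG
GGGGGGWWW
After op 5 paint(1,4,G):
GGGGGGGGG
GKKKGWGGG
GKKKGGGGG
GKBKGGGGG
GGGGGGGGG
GKKGGGGGG
GGGGGGWWW
After op 6 fill(1,6,W) [48 cells changed]:
WWWWWWWWW
WKKKWWWWW
WKKKWWWWW
WKBKWWWWW
WWWWWWWWW
WKKWWWWWW
WWWWWWWWW

Answer: WWWWWWWWW
WKKKWWWWW
WKKKWWWWW
WKBKWWWWW
WWWWWWWWW
WKKWWWWWW
WWWWWWWWW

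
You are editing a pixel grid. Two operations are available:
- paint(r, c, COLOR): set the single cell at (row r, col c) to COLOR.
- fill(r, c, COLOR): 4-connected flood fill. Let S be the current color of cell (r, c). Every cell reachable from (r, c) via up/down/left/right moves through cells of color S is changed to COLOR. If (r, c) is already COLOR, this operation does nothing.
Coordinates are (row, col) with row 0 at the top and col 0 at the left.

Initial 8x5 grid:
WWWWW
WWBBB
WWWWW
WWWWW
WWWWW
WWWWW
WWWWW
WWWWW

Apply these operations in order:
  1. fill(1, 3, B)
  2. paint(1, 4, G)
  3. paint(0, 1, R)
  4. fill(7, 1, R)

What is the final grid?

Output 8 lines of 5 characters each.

Answer: RRWWW
RRBBG
RRRRR
RRRRR
RRRRR
RRRRR
RRRRR
RRRRR

Derivation:
After op 1 fill(1,3,B) [0 cells changed]:
WWWWW
WWBBB
WWWWW
WWWWW
WWWWW
WWWWW
WWWWW
WWWWW
After op 2 paint(1,4,G):
WWWWW
WWBBG
WWWWW
WWWWW
WWWWW
WWWWW
WWWWW
WWWWW
After op 3 paint(0,1,R):
WRWWW
WWBBG
WWWWW
WWWWW
WWWWW
WWWWW
WWWWW
WWWWW
After op 4 fill(7,1,R) [33 cells changed]:
RRWWW
RRBBG
RRRRR
RRRRR
RRRRR
RRRRR
RRRRR
RRRRR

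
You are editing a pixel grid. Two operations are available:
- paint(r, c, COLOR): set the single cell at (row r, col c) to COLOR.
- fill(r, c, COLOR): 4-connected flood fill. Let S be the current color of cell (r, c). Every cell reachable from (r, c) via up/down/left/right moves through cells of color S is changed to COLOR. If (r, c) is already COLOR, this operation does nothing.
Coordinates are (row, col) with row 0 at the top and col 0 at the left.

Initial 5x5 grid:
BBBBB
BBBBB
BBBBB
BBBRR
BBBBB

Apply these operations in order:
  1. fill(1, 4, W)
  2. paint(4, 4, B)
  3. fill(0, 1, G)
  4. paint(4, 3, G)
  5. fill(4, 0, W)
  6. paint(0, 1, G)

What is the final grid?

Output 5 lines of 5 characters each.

Answer: WGWWW
WWWWW
WWWWW
WWWRR
WWWWB

Derivation:
After op 1 fill(1,4,W) [23 cells changed]:
WWWWW
WWWWW
WWWWW
WWWRR
WWWWW
After op 2 paint(4,4,B):
WWWWW
WWWWW
WWWWW
WWWRR
WWWWB
After op 3 fill(0,1,G) [22 cells changed]:
GGGGG
GGGGG
GGGGG
GGGRR
GGGGB
After op 4 paint(4,3,G):
GGGGG
GGGGG
GGGGG
GGGRR
GGGGB
After op 5 fill(4,0,W) [22 cells changed]:
WWWWW
WWWWW
WWWWW
WWWRR
WWWWB
After op 6 paint(0,1,G):
WGWWW
WWWWW
WWWWW
WWWRR
WWWWB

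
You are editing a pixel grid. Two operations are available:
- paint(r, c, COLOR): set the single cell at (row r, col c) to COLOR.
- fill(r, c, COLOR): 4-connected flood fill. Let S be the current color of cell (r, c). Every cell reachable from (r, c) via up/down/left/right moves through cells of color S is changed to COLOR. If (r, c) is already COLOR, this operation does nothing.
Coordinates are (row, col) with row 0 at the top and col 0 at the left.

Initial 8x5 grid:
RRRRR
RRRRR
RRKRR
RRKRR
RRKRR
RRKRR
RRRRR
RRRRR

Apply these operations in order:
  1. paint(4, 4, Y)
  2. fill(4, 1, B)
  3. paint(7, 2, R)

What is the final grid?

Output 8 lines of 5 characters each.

After op 1 paint(4,4,Y):
RRRRR
RRRRR
RRKRR
RRKRR
RRKRY
RRKRR
RRRRR
RRRRR
After op 2 fill(4,1,B) [35 cells changed]:
BBBBB
BBBBB
BBKBB
BBKBB
BBKBY
BBKBB
BBBBB
BBBBB
After op 3 paint(7,2,R):
BBBBB
BBBBB
BBKBB
BBKBB
BBKBY
BBKBB
BBBBB
BBRBB

Answer: BBBBB
BBBBB
BBKBB
BBKBB
BBKBY
BBKBB
BBBBB
BBRBB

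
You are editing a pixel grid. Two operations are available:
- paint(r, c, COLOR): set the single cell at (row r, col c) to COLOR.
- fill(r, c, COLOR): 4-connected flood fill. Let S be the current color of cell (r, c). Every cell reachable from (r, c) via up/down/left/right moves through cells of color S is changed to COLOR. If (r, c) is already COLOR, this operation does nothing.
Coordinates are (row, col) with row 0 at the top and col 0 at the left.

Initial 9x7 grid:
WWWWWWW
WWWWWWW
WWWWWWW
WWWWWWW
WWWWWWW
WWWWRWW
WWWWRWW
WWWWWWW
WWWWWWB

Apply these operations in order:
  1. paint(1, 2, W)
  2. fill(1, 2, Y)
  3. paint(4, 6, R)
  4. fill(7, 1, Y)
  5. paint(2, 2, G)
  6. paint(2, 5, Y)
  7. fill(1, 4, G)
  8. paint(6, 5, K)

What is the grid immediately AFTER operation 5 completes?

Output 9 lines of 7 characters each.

After op 1 paint(1,2,W):
WWWWWWW
WWWWWWW
WWWWWWW
WWWWWWW
WWWWWWW
WWWWRWW
WWWWRWW
WWWWWWW
WWWWWWB
After op 2 fill(1,2,Y) [60 cells changed]:
YYYYYYY
YYYYYYY
YYYYYYY
YYYYYYY
YYYYYYY
YYYYRYY
YYYYRYY
YYYYYYY
YYYYYYB
After op 3 paint(4,6,R):
YYYYYYY
YYYYYYY
YYYYYYY
YYYYYYY
YYYYYYR
YYYYRYY
YYYYRYY
YYYYYYY
YYYYYYB
After op 4 fill(7,1,Y) [0 cells changed]:
YYYYYYY
YYYYYYY
YYYYYYY
YYYYYYY
YYYYYYR
YYYYRYY
YYYYRYY
YYYYYYY
YYYYYYB
After op 5 paint(2,2,G):
YYYYYYY
YYYYYYY
YYGYYYY
YYYYYYY
YYYYYYR
YYYYRYY
YYYYRYY
YYYYYYY
YYYYYYB

Answer: YYYYYYY
YYYYYYY
YYGYYYY
YYYYYYY
YYYYYYR
YYYYRYY
YYYYRYY
YYYYYYY
YYYYYYB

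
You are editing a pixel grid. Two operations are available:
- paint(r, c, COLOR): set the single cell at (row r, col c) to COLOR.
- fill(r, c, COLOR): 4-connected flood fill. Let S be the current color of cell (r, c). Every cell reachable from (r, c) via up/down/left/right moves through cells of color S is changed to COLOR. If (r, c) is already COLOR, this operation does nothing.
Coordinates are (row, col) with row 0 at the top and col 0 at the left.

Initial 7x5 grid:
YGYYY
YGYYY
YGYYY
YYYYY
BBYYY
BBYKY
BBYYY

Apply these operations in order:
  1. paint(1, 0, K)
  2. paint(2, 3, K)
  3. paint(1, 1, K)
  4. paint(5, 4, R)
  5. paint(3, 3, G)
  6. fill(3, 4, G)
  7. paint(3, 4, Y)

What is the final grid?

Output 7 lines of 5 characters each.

Answer: YGGGG
KKGGG
GGGKG
GGGGY
BBGGG
BBGKR
BBGGG

Derivation:
After op 1 paint(1,0,K):
YGYYY
KGYYY
YGYYY
YYYYY
BBYYY
BBYKY
BBYYY
After op 2 paint(2,3,K):
YGYYY
KGYYY
YGYKY
YYYYY
BBYYY
BBYKY
BBYYY
After op 3 paint(1,1,K):
YGYYY
KKYYY
YGYKY
YYYYY
BBYYY
BBYKY
BBYYY
After op 4 paint(5,4,R):
YGYYY
KKYYY
YGYKY
YYYYY
BBYYY
BBYKR
BBYYY
After op 5 paint(3,3,G):
YGYYY
KKYYY
YGYKY
YYYGY
BBYYY
BBYKR
BBYYY
After op 6 fill(3,4,G) [20 cells changed]:
YGGGG
KKGGG
GGGKG
GGGGG
BBGGG
BBGKR
BBGGG
After op 7 paint(3,4,Y):
YGGGG
KKGGG
GGGKG
GGGGY
BBGGG
BBGKR
BBGGG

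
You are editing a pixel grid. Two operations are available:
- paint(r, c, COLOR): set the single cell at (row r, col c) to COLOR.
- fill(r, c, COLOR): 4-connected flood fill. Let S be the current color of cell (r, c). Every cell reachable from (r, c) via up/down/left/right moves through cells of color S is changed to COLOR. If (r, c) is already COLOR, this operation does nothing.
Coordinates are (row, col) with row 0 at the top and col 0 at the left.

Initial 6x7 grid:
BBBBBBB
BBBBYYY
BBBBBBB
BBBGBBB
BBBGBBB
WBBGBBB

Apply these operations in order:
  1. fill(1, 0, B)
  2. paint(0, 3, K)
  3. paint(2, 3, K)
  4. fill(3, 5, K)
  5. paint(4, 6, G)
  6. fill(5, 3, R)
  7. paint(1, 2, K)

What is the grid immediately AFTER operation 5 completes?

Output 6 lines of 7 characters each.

After op 1 fill(1,0,B) [0 cells changed]:
BBBBBBB
BBBBYYY
BBBBBBB
BBBGBBB
BBBGBBB
WBBGBBB
After op 2 paint(0,3,K):
BBBKBBB
BBBBYYY
BBBBBBB
BBBGBBB
BBBGBBB
WBBGBBB
After op 3 paint(2,3,K):
BBBKBBB
BBBBYYY
BBBKBBB
BBBGBBB
BBBGBBB
WBBGBBB
After op 4 fill(3,5,K) [12 cells changed]:
BBBKBBB
BBBBYYY
BBBKKKK
BBBGKKK
BBBGKKK
WBBGKKK
After op 5 paint(4,6,G):
BBBKBBB
BBBBYYY
BBBKKKK
BBBGKKK
BBBGKKG
WBBGKKK

Answer: BBBKBBB
BBBBYYY
BBBKKKK
BBBGKKK
BBBGKKG
WBBGKKK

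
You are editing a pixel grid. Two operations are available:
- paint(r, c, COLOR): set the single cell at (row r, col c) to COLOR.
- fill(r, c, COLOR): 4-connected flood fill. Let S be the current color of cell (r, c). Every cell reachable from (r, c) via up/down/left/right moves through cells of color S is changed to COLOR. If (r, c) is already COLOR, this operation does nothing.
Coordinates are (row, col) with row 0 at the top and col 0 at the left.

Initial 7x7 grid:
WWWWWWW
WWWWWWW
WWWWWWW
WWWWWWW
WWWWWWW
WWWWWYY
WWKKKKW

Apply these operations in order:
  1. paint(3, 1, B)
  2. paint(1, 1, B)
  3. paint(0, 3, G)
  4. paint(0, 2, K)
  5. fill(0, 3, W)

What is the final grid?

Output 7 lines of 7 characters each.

Answer: WWKWWWW
WBWWWWW
WWWWWWW
WBWWWWW
WWWWWWW
WWWWWYY
WWKKKKW

Derivation:
After op 1 paint(3,1,B):
WWWWWWW
WWWWWWW
WWWWWWW
WBWWWWW
WWWWWWW
WWWWWYY
WWKKKKW
After op 2 paint(1,1,B):
WWWWWWW
WBWWWWW
WWWWWWW
WBWWWWW
WWWWWWW
WWWWWYY
WWKKKKW
After op 3 paint(0,3,G):
WWWGWWW
WBWWWWW
WWWWWWW
WBWWWWW
WWWWWWW
WWWWWYY
WWKKKKW
After op 4 paint(0,2,K):
WWKGWWW
WBWWWWW
WWWWWWW
WBWWWWW
WWWWWWW
WWWWWYY
WWKKKKW
After op 5 fill(0,3,W) [1 cells changed]:
WWKWWWW
WBWWWWW
WWWWWWW
WBWWWWW
WWWWWWW
WWWWWYY
WWKKKKW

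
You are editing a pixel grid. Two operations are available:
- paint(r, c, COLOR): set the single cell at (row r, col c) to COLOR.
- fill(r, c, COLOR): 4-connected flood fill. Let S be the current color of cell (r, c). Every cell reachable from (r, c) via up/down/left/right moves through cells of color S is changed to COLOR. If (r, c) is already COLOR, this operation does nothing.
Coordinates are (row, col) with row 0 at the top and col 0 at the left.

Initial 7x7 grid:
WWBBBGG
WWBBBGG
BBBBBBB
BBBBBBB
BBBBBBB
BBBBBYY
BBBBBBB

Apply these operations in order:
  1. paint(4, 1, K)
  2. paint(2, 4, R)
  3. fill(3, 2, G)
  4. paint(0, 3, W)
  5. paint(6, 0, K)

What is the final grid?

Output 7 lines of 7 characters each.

After op 1 paint(4,1,K):
WWBBBGG
WWBBBGG
BBBBBBB
BBBBBBB
BKBBBBB
BBBBBYY
BBBBBBB
After op 2 paint(2,4,R):
WWBBBGG
WWBBBGG
BBBBRBB
BBBBBBB
BKBBBBB
BBBBBYY
BBBBBBB
After op 3 fill(3,2,G) [37 cells changed]:
WWGGGGG
WWGGGGG
GGGGRGG
GGGGGGG
GKGGGGG
GGGGGYY
GGGGGGG
After op 4 paint(0,3,W):
WWGWGGG
WWGGGGG
GGGGRGG
GGGGGGG
GKGGGGG
GGGGGYY
GGGGGGG
After op 5 paint(6,0,K):
WWGWGGG
WWGGGGG
GGGGRGG
GGGGGGG
GKGGGGG
GGGGGYY
KGGGGGG

Answer: WWGWGGG
WWGGGGG
GGGGRGG
GGGGGGG
GKGGGGG
GGGGGYY
KGGGGGG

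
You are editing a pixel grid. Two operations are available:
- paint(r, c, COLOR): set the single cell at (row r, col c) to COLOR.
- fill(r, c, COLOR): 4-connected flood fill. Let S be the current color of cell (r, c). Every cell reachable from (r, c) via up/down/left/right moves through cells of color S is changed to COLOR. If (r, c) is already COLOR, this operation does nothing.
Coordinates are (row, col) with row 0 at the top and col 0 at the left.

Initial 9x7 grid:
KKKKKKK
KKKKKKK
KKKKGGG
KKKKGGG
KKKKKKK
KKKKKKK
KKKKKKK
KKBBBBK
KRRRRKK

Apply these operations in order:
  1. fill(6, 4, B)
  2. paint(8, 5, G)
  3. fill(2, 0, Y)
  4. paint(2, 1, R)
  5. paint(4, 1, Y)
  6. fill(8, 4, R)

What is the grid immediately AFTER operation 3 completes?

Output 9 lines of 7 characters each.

Answer: YYYYYYY
YYYYYYY
YYYYGGG
YYYYGGG
YYYYYYY
YYYYYYY
YYYYYYY
YYYYYYY
YRRRRGY

Derivation:
After op 1 fill(6,4,B) [49 cells changed]:
BBBBBBB
BBBBBBB
BBBBGGG
BBBBGGG
BBBBBBB
BBBBBBB
BBBBBBB
BBBBBBB
BRRRRBB
After op 2 paint(8,5,G):
BBBBBBB
BBBBBBB
BBBBGGG
BBBBGGG
BBBBBBB
BBBBBBB
BBBBBBB
BBBBBBB
BRRRRGB
After op 3 fill(2,0,Y) [52 cells changed]:
YYYYYYY
YYYYYYY
YYYYGGG
YYYYGGG
YYYYYYY
YYYYYYY
YYYYYYY
YYYYYYY
YRRRRGY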